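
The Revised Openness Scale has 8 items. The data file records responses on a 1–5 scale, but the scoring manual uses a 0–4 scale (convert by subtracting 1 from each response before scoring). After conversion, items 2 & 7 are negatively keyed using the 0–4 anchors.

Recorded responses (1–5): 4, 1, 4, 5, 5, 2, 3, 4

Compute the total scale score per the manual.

24

Convert to 0–4: 3, 0, 3, 4, 4, 1, 2, 3
Reverse-coded (on a 0–4 scale, reversed = 4 − raw):
  item 2: 4 − 0 = 4
  item 7: 4 − 2 = 2
Scored: 3, 4, 3, 4, 4, 1, 2, 3
Total = 24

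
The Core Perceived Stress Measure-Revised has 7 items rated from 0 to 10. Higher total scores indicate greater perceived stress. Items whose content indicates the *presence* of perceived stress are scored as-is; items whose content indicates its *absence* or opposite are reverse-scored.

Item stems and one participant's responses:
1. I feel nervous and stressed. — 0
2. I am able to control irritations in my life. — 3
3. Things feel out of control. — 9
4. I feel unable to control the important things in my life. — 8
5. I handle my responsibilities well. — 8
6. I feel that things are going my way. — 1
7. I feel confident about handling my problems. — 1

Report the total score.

Items 2, 5, 6, 7 describe the absence/opposite of perceived stress → reverse-score.
reverse-coded value = 10 − response.
  item 1: 0
  item 2: 10 − 3 = 7
  item 3: 9
  item 4: 8
  item 5: 10 − 8 = 2
  item 6: 10 − 1 = 9
  item 7: 10 − 1 = 9
Total = 0 + 7 + 9 + 8 + 2 + 9 + 9 = 44

44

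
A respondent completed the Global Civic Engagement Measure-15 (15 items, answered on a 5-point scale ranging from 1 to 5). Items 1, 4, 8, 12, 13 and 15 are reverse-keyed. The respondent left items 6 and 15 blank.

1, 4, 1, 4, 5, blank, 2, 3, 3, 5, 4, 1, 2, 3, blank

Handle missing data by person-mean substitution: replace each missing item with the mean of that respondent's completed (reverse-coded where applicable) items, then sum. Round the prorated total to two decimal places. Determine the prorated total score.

Reverse-coded (on a 1–5 scale, reversed = 6 − raw):
  item 1: 6 − 1 = 5
  item 4: 6 − 4 = 2
  item 8: 6 − 3 = 3
  item 12: 6 − 1 = 5
  item 13: 6 − 2 = 4
Completed scored items (13 of 15): 5, 4, 1, 2, 5, 2, 3, 3, 5, 4, 5, 4, 3; sum = 46.
Person mean = 46 / 13 ≈ 3.5385
Prorated total = (46 / 13) × 15 = 53.08 (to 2 dp)

53.08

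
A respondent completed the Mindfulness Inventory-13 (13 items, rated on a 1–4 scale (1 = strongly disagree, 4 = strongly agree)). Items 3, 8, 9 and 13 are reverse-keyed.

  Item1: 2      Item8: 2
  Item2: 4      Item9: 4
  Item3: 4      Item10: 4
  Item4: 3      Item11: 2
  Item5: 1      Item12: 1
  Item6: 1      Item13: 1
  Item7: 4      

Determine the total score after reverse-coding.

31

Reversing items 3, 8, 9, & 13 with 5 − raw:
Total = 2 + 4 + (5−4) + 3 + 1 + 1 + 4 + (5−2) + (5−4) + 4 + 2 + 1 + (5−1)
      = 2 + 4 + 1 + 3 + 1 + 1 + 4 + 3 + 1 + 4 + 2 + 1 + 4 = 31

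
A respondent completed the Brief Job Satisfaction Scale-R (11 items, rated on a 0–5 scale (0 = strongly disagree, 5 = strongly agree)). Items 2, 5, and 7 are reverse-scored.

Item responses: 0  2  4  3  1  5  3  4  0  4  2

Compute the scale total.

Apply reverse scoring (on a 0–5 scale, reversed = 5 − raw):
  item 2: 5 − 2 = 3
  item 5: 5 − 1 = 4
  item 7: 5 − 3 = 2
Scored responses: 0, 3, 4, 3, 4, 5, 2, 4, 0, 4, 2
Total = 0 + 3 + 4 + 3 + 4 + 5 + 2 + 4 + 0 + 4 + 2 = 31

31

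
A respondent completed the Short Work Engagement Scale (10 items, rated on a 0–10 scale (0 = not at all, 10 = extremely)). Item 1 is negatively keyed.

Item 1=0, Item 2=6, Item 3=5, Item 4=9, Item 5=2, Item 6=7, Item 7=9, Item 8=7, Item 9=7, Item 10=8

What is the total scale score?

Reverse-coded items (reversed = (0+10) − raw = 10 − raw):
  item 1: 10 − 0 = 10
Scored items: 10, 6, 5, 9, 2, 7, 9, 7, 7, 8
Total = 10 + 6 + 5 + 9 + 2 + 7 + 9 + 7 + 7 + 8 = 70

70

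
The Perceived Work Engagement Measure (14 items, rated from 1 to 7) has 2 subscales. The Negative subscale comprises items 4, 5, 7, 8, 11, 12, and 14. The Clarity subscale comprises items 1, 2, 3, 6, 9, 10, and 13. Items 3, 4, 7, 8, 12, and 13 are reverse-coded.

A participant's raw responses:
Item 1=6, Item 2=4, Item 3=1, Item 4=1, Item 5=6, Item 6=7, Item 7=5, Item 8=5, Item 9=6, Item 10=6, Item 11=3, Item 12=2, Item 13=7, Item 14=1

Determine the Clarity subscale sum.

Clarity items: 1, 2, 3, 6, 9, 10, 13.
Of these, items 3 & 13 are reverse-coded; reverse-coded value = 8 − response.
  item 1: 6
  item 2: 4
  item 3: 8 − 1 = 7
  item 6: 7
  item 9: 6
  item 10: 6
  item 13: 8 − 7 = 1
Sum = 6 + 4 + 7 + 7 + 6 + 6 + 1 = 37

37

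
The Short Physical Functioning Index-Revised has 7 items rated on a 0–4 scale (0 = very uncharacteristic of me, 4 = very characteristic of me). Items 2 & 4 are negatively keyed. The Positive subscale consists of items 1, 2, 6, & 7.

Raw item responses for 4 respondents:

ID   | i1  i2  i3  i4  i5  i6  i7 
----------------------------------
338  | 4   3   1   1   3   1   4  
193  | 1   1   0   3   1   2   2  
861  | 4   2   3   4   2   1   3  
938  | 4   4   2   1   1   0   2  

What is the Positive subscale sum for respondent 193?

Respondent 193 raw: 1, 1, 0, 3, 1, 2, 2.
Positive items: 1, 2, 6, 7.
Reverse-coded (reverse-coded value = 4 − response):
  item 1: 1
  item 2: 4 − 1 = 3
  item 6: 2
  item 7: 2
Sum = 1 + 3 + 2 + 2 = 8

8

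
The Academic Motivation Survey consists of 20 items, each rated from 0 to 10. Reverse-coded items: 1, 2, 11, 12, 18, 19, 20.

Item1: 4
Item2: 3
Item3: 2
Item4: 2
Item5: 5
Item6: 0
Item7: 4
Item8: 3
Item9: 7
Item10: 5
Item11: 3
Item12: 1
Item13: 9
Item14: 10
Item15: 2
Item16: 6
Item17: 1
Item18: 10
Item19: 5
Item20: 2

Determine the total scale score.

98

Raw sum = 84. Reverse-coded items: 1, 2, 11, 12, 18, 19, 20; their raw sum = 28.
Each reversal replaces raw with 10 − raw, changing the total by 10 − 2·raw per item.
Total = 84 + 7·10 − 2·28 = 84 + 70 − 56 = 98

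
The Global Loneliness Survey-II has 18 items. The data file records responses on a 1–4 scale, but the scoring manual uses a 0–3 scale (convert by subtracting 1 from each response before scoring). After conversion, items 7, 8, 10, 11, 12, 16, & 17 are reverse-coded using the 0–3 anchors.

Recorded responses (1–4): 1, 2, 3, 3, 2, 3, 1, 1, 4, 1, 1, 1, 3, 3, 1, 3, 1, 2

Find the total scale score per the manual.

35

Convert to 0–3: 0, 1, 2, 2, 1, 2, 0, 0, 3, 0, 0, 0, 2, 2, 0, 2, 0, 1
Reverse-coded (reverse-coded value = 3 − response):
  item 7: 3 − 0 = 3
  item 8: 3 − 0 = 3
  item 10: 3 − 0 = 3
  item 11: 3 − 0 = 3
  item 12: 3 − 0 = 3
  item 16: 3 − 2 = 1
  item 17: 3 − 0 = 3
Scored: 0, 1, 2, 2, 1, 2, 3, 3, 3, 3, 3, 3, 2, 2, 0, 1, 3, 1
Total = 35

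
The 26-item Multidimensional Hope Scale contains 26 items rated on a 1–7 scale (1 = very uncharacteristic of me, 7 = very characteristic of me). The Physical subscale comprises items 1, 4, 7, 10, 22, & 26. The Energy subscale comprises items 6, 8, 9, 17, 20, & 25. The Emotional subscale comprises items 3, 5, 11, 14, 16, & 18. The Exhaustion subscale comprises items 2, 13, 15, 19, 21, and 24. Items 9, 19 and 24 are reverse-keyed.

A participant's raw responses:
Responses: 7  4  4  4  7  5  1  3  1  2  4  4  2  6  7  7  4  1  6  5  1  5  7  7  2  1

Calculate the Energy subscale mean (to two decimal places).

Energy items: 6, 8, 9, 17, 20, 25.
Of these, item 9 is reverse-keyed; reverse-coded value = 8 − response.
  item 6: 5
  item 8: 3
  item 9: 8 − 1 = 7
  item 17: 4
  item 20: 5
  item 25: 2
Sum = 5 + 3 + 7 + 4 + 5 + 2 = 26
Mean = 26 / 6 = 4.33

4.33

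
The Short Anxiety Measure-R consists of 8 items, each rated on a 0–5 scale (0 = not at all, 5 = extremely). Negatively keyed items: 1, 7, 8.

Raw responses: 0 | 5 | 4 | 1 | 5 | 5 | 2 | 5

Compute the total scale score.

28

Raw sum = 27. Negatively keyed items: 1, 7, 8; their raw sum = 7.
Each reversal replaces raw with 5 − raw, changing the total by 5 − 2·raw per item.
Total = 27 + 3·5 − 2·7 = 27 + 15 − 14 = 28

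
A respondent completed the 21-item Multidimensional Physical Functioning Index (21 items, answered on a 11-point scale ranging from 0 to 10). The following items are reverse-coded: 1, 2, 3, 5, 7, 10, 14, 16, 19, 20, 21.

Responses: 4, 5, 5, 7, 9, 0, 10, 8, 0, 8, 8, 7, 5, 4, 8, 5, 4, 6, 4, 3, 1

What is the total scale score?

Apply reverse scoring (reversed = (0+10) − raw = 10 − raw):
  item 1: 10 − 4 = 6
  item 2: 10 − 5 = 5
  item 3: 10 − 5 = 5
  item 5: 10 − 9 = 1
  item 7: 10 − 10 = 0
  item 10: 10 − 8 = 2
  item 14: 10 − 4 = 6
  item 16: 10 − 5 = 5
  item 19: 10 − 4 = 6
  item 20: 10 − 3 = 7
  item 21: 10 − 1 = 9
After reverse-coding: 6, 5, 5, 7, 1, 0, 0, 8, 0, 2, 8, 7, 5, 6, 8, 5, 4, 6, 6, 7, 9
Total = 6 + 5 + 5 + 7 + 1 + 0 + 0 + 8 + 0 + 2 + 8 + 7 + 5 + 6 + 8 + 5 + 4 + 6 + 6 + 7 + 9 = 105

105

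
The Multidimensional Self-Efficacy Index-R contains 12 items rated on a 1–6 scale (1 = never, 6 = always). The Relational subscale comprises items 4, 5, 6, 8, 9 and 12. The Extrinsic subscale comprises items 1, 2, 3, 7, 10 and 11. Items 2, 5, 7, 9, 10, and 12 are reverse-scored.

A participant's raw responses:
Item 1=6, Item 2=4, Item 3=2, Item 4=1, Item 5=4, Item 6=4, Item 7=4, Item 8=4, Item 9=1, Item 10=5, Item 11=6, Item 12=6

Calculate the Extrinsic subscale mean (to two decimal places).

Extrinsic items: 1, 2, 3, 7, 10, 11.
Of these, items 2, 7 and 10 are reverse-scored; reverse-coded value = 7 − response.
  item 1: 6
  item 2: 7 − 4 = 3
  item 3: 2
  item 7: 7 − 4 = 3
  item 10: 7 − 5 = 2
  item 11: 6
Sum = 6 + 3 + 2 + 3 + 2 + 6 = 22
Mean = 22 / 6 = 3.67

3.67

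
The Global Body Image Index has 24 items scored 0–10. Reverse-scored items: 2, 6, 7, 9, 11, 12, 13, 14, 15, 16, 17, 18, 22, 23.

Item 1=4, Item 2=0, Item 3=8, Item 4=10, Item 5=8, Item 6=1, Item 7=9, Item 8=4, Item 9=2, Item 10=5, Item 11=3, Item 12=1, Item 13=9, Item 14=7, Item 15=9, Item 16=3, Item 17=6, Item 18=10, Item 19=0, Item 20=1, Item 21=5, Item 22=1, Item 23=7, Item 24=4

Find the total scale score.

121

Raw sum = 117. Reverse-scored items: 2, 6, 7, 9, 11, 12, 13, 14, 15, 16, 17, 18, 22, 23; their raw sum = 68.
Each reversal replaces raw with 10 − raw, changing the total by 10 − 2·raw per item.
Total = 117 + 14·10 − 2·68 = 117 + 140 − 136 = 121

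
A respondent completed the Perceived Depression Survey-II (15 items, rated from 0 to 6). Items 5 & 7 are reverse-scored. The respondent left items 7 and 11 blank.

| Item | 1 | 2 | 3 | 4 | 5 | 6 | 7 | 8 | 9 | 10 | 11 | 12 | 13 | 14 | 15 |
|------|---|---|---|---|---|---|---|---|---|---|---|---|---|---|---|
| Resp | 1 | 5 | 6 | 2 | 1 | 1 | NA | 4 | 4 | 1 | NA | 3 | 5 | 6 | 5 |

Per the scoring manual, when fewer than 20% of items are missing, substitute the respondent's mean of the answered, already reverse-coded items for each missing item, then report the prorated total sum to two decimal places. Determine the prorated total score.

55.38

Reverse-coded (reverse-coded value = 6 − response):
  item 5: 6 − 1 = 5
Completed scored items (13 of 15): 1, 5, 6, 2, 5, 1, 4, 4, 1, 3, 5, 6, 5; sum = 48.
Person mean = 48 / 13 ≈ 3.6923
Prorated total = (48 / 13) × 15 = 55.38 (to 2 dp)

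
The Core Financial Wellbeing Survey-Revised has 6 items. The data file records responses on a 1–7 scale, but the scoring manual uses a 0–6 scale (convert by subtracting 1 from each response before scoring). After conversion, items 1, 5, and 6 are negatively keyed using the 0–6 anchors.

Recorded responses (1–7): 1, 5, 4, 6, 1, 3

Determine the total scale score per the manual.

28

Convert to 0–6: 0, 4, 3, 5, 0, 2
Reverse-coded (on a 0–6 scale, reversed = 6 − raw):
  item 1: 6 − 0 = 6
  item 5: 6 − 0 = 6
  item 6: 6 − 2 = 4
Scored: 6, 4, 3, 5, 6, 4
Total = 28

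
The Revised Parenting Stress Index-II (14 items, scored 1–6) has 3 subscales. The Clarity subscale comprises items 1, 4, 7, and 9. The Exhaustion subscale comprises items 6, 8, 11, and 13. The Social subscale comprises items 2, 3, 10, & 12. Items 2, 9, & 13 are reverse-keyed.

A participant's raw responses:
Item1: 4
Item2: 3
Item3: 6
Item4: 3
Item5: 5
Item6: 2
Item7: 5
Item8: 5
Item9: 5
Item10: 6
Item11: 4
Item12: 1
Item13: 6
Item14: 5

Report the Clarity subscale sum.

Clarity items: 1, 4, 7, 9.
Of these, item 9 is reverse-keyed; reverse-coded value = 7 − response.
  item 1: 4
  item 4: 3
  item 7: 5
  item 9: 7 − 5 = 2
Sum = 4 + 3 + 5 + 2 = 14

14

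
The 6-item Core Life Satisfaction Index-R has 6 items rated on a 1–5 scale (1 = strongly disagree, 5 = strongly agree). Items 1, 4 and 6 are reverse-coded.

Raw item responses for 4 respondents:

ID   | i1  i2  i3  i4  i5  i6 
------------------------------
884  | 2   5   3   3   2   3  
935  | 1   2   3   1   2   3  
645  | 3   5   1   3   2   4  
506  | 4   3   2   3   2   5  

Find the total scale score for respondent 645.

Respondent 645 raw: 3, 5, 1, 3, 2, 4.
Reverse-coded (on a 1–5 scale, reversed = 6 − raw):
  item 1: 6 − 3 = 3
  item 2: 5
  item 3: 1
  item 4: 6 − 3 = 3
  item 5: 2
  item 6: 6 − 4 = 2
Sum = 3 + 5 + 1 + 3 + 2 + 2 = 16

16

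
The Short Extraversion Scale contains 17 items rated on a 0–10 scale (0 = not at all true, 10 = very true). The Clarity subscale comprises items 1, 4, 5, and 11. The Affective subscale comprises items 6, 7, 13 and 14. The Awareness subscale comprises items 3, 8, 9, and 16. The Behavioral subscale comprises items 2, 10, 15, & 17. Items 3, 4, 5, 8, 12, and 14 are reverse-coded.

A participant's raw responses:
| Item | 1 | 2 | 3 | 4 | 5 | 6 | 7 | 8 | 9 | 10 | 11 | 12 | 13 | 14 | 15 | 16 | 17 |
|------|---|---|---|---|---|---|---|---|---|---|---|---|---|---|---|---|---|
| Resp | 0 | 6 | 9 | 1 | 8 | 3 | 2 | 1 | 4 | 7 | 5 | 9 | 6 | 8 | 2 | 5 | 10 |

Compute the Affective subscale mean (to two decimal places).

Affective items: 6, 7, 13, 14.
Of these, item 14 is reverse-coded; reversed = (0+10) − raw = 10 − raw.
  item 6: 3
  item 7: 2
  item 13: 6
  item 14: 10 − 8 = 2
Sum = 3 + 2 + 6 + 2 = 13
Mean = 13 / 4 = 3.25

3.25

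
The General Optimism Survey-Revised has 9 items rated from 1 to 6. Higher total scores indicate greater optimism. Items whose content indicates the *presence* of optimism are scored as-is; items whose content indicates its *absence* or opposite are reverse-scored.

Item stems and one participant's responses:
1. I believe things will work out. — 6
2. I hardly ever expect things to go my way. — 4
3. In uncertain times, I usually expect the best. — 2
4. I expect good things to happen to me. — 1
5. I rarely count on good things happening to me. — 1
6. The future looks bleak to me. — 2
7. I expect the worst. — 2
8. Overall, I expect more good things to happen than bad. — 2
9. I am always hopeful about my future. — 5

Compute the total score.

35

Items 2, 5, 6, 7 describe the absence/opposite of optimism → reverse-score.
reverse-coded value = 7 − response.
  item 1: 6
  item 2: 7 − 4 = 3
  item 3: 2
  item 4: 1
  item 5: 7 − 1 = 6
  item 6: 7 − 2 = 5
  item 7: 7 − 2 = 5
  item 8: 2
  item 9: 5
Total = 6 + 3 + 2 + 1 + 6 + 5 + 5 + 2 + 5 = 35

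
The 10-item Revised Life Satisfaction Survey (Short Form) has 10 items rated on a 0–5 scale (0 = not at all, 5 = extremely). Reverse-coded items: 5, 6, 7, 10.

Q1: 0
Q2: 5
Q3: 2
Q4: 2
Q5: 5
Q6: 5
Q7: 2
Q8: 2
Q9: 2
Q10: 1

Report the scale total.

Reverse-coded items use 5 − raw:
  item 5: 5 − 5 = 0
  item 6: 5 − 5 = 0
  item 7: 5 − 2 = 3
  item 10: 5 − 1 = 4
After reverse-coding: 0, 5, 2, 2, 0, 0, 3, 2, 2, 4
Total = 0 + 5 + 2 + 2 + 0 + 0 + 3 + 2 + 2 + 4 = 20

20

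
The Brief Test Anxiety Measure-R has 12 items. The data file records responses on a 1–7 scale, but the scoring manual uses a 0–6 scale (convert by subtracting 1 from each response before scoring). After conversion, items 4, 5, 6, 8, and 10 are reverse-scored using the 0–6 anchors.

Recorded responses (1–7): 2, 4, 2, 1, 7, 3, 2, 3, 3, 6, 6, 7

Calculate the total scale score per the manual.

Convert to 0–6: 1, 3, 1, 0, 6, 2, 1, 2, 2, 5, 5, 6
Reverse-coded (reversed = (0+6) − raw = 6 − raw):
  item 4: 6 − 0 = 6
  item 5: 6 − 6 = 0
  item 6: 6 − 2 = 4
  item 8: 6 − 2 = 4
  item 10: 6 − 5 = 1
Scored: 1, 3, 1, 6, 0, 4, 1, 4, 2, 1, 5, 6
Total = 34

34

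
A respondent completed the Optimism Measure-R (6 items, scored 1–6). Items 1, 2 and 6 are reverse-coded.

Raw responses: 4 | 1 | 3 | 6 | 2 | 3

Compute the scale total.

Reversing items 1, 2 and 6 with 7 − raw:
Total = (7−4) + (7−1) + 3 + 6 + 2 + (7−3)
      = 3 + 6 + 3 + 6 + 2 + 4 = 24

24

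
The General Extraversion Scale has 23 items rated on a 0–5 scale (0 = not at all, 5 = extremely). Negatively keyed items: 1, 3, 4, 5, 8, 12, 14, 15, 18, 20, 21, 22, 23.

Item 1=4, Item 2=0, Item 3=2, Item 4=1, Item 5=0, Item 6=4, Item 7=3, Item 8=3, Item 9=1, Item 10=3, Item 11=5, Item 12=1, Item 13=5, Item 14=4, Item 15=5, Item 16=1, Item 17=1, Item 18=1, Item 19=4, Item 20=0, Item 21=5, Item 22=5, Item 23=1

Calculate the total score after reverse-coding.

Raw sum = 59. Negatively keyed items: 1, 3, 4, 5, 8, 12, 14, 15, 18, 20, 21, 22, 23; their raw sum = 32.
Each reversal replaces raw with 5 − raw, changing the total by 5 − 2·raw per item.
Total = 59 + 13·5 − 2·32 = 59 + 65 − 64 = 60

60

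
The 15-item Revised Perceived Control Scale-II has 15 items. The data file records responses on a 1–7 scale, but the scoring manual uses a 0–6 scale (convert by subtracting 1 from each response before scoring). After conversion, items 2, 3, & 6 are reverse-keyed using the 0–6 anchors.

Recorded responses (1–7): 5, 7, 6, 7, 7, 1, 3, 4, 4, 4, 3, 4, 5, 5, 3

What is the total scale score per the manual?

49

Convert to 0–6: 4, 6, 5, 6, 6, 0, 2, 3, 3, 3, 2, 3, 4, 4, 2
Reverse-coded (reversed = (0+6) − raw = 6 − raw):
  item 2: 6 − 6 = 0
  item 3: 6 − 5 = 1
  item 6: 6 − 0 = 6
Scored: 4, 0, 1, 6, 6, 6, 2, 3, 3, 3, 2, 3, 4, 4, 2
Total = 49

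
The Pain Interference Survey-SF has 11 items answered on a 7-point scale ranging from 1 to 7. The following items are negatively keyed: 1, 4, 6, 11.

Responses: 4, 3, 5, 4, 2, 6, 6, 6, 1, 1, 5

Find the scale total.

Reversing items 1, 4, 6, & 11 with 8 − raw:
Total = (8−4) + 3 + 5 + (8−4) + 2 + (8−6) + 6 + 6 + 1 + 1 + (8−5)
      = 4 + 3 + 5 + 4 + 2 + 2 + 6 + 6 + 1 + 1 + 3 = 37

37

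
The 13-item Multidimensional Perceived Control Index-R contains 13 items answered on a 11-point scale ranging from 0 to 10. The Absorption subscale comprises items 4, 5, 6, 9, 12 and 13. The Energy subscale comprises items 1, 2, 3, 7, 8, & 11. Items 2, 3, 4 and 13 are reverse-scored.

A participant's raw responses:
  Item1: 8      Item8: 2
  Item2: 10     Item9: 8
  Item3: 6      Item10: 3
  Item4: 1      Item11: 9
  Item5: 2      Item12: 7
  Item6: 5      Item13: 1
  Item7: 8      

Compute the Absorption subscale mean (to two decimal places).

6.67

Absorption items: 4, 5, 6, 9, 12, 13.
Of these, items 4 and 13 are reverse-scored; on a 0–10 scale, reversed = 10 − raw.
  item 4: 10 − 1 = 9
  item 5: 2
  item 6: 5
  item 9: 8
  item 12: 7
  item 13: 10 − 1 = 9
Sum = 9 + 2 + 5 + 8 + 7 + 9 = 40
Mean = 40 / 6 = 6.67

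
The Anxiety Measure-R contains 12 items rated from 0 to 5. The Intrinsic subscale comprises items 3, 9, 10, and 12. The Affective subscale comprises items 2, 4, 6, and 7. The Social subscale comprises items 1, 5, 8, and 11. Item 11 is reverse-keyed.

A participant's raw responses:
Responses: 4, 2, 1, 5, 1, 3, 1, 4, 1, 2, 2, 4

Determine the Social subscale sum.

12

Social items: 1, 5, 8, 11.
Of these, item 11 is reverse-keyed; reversed = (0+5) − raw = 5 − raw.
  item 1: 4
  item 5: 1
  item 8: 4
  item 11: 5 − 2 = 3
Sum = 4 + 1 + 4 + 3 = 12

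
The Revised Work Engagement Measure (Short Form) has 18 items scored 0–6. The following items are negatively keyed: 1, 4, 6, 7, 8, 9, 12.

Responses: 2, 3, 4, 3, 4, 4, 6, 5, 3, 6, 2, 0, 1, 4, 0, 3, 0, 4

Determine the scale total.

50

Reverse-coded items (on a 0–6 scale, reversed = 6 − raw):
  item 1: 6 − 2 = 4
  item 4: 6 − 3 = 3
  item 6: 6 − 4 = 2
  item 7: 6 − 6 = 0
  item 8: 6 − 5 = 1
  item 9: 6 − 3 = 3
  item 12: 6 − 0 = 6
After reverse-coding: 4, 3, 4, 3, 4, 2, 0, 1, 3, 6, 2, 6, 1, 4, 0, 3, 0, 4
Total = 4 + 3 + 4 + 3 + 4 + 2 + 0 + 1 + 3 + 6 + 2 + 6 + 1 + 4 + 0 + 3 + 0 + 4 = 50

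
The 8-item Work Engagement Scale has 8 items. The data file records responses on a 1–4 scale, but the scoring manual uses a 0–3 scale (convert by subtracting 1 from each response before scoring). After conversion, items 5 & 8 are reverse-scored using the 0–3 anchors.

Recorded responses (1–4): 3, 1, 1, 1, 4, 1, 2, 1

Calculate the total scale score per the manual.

Convert to 0–3: 2, 0, 0, 0, 3, 0, 1, 0
Reverse-coded (reverse-coded value = 3 − response):
  item 5: 3 − 3 = 0
  item 8: 3 − 0 = 3
Scored: 2, 0, 0, 0, 0, 0, 1, 3
Total = 6

6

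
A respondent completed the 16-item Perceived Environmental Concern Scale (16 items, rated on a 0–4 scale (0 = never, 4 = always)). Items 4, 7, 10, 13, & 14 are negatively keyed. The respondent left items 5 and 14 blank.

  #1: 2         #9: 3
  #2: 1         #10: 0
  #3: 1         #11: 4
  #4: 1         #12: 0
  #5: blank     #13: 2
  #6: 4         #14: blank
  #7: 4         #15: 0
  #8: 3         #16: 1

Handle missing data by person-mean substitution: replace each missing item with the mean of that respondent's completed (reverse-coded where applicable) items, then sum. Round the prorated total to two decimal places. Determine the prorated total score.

32.00

Reverse-coded (on a 0–4 scale, reversed = 4 − raw):
  item 4: 4 − 1 = 3
  item 7: 4 − 4 = 0
  item 10: 4 − 0 = 4
  item 13: 4 − 2 = 2
Completed scored items (14 of 16): 2, 1, 1, 3, 4, 0, 3, 3, 4, 4, 0, 2, 0, 1; sum = 28.
Person mean = 28 / 14 ≈ 2.0000
Prorated total = (28 / 14) × 16 = 32.00 (to 2 dp)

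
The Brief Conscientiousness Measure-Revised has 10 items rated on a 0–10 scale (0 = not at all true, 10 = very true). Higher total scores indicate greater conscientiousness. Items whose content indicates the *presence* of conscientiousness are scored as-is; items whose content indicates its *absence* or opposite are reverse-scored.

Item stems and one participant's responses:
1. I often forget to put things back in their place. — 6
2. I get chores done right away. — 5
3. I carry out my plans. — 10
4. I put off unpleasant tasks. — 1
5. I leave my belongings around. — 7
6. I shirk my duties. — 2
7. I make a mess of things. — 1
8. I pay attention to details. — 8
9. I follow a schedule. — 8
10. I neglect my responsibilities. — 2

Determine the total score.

72

Items 1, 4, 5, 6, 7, 10 describe the absence/opposite of conscientiousness → reverse-score.
reverse-coded value = 10 − response.
  item 1: 10 − 6 = 4
  item 2: 5
  item 3: 10
  item 4: 10 − 1 = 9
  item 5: 10 − 7 = 3
  item 6: 10 − 2 = 8
  item 7: 10 − 1 = 9
  item 8: 8
  item 9: 8
  item 10: 10 − 2 = 8
Total = 4 + 5 + 10 + 9 + 3 + 8 + 9 + 8 + 8 + 8 = 72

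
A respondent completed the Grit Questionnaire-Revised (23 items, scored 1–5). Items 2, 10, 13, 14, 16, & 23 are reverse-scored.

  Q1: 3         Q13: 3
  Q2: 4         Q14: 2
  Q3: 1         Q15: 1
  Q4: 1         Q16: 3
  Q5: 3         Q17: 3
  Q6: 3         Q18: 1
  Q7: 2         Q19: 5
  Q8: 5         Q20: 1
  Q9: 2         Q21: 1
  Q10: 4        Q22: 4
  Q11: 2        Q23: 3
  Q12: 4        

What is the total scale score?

59

Apply reverse scoring (on a 1–5 scale, reversed = 6 − raw):
  item 2: 6 − 4 = 2
  item 10: 6 − 4 = 2
  item 13: 6 − 3 = 3
  item 14: 6 − 2 = 4
  item 16: 6 − 3 = 3
  item 23: 6 − 3 = 3
Scored responses: 3, 2, 1, 1, 3, 3, 2, 5, 2, 2, 2, 4, 3, 4, 1, 3, 3, 1, 5, 1, 1, 4, 3
Total = 3 + 2 + 1 + 1 + 3 + 3 + 2 + 5 + 2 + 2 + 2 + 4 + 3 + 4 + 1 + 3 + 3 + 1 + 5 + 1 + 1 + 4 + 3 = 59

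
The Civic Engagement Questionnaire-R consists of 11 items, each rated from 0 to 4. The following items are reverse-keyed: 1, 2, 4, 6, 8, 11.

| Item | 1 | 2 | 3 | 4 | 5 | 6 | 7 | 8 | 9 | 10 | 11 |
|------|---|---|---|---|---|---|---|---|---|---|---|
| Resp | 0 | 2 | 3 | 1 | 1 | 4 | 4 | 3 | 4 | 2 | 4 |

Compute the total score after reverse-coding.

24

Reverse-keyed items use 4 − raw:
  item 1: 4 − 0 = 4
  item 2: 4 − 2 = 2
  item 4: 4 − 1 = 3
  item 6: 4 − 4 = 0
  item 8: 4 − 3 = 1
  item 11: 4 − 4 = 0
Scored items: 4, 2, 3, 3, 1, 0, 4, 1, 4, 2, 0
Total = 4 + 2 + 3 + 3 + 1 + 0 + 4 + 1 + 4 + 2 + 0 = 24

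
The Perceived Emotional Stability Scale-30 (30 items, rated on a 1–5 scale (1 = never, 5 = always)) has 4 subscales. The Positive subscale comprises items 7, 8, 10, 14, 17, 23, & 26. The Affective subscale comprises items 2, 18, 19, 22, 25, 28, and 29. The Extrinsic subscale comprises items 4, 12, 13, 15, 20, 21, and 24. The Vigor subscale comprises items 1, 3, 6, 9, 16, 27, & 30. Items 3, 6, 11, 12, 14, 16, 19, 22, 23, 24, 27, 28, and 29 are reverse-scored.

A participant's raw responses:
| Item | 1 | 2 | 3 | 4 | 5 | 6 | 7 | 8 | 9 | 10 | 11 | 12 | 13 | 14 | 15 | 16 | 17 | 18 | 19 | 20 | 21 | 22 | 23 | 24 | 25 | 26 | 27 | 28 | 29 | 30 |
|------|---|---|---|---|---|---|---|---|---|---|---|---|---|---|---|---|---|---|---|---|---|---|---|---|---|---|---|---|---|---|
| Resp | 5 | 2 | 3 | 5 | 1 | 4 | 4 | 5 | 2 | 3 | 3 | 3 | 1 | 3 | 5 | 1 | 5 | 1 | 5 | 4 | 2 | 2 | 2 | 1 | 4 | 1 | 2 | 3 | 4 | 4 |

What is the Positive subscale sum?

25

Positive items: 7, 8, 10, 14, 17, 23, 26.
Of these, items 14 and 23 are reverse-scored; reversed = (1+5) − raw = 6 − raw.
  item 7: 4
  item 8: 5
  item 10: 3
  item 14: 6 − 3 = 3
  item 17: 5
  item 23: 6 − 2 = 4
  item 26: 1
Sum = 4 + 5 + 3 + 3 + 5 + 4 + 1 = 25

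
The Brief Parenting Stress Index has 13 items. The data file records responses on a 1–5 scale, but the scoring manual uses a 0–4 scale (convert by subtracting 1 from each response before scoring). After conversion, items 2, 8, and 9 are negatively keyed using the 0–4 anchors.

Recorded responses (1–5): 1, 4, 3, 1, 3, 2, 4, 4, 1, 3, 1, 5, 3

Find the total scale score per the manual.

Convert to 0–4: 0, 3, 2, 0, 2, 1, 3, 3, 0, 2, 0, 4, 2
Reverse-coded (on a 0–4 scale, reversed = 4 − raw):
  item 2: 4 − 3 = 1
  item 8: 4 − 3 = 1
  item 9: 4 − 0 = 4
Scored: 0, 1, 2, 0, 2, 1, 3, 1, 4, 2, 0, 4, 2
Total = 22

22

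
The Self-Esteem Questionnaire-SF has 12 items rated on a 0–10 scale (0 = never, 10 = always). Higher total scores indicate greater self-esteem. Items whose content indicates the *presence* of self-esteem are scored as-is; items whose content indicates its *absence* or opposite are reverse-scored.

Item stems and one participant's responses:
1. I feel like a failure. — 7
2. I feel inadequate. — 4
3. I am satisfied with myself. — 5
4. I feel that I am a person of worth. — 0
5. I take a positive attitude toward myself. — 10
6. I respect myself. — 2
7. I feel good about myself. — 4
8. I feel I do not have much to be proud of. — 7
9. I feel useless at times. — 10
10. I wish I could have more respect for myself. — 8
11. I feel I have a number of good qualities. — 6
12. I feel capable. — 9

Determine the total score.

50

Items 1, 2, 8, 9, 10 describe the absence/opposite of self-esteem → reverse-score.
on a 0–10 scale, reversed = 10 − raw.
  item 1: 10 − 7 = 3
  item 2: 10 − 4 = 6
  item 3: 5
  item 4: 0
  item 5: 10
  item 6: 2
  item 7: 4
  item 8: 10 − 7 = 3
  item 9: 10 − 10 = 0
  item 10: 10 − 8 = 2
  item 11: 6
  item 12: 9
Total = 3 + 6 + 5 + 0 + 10 + 2 + 4 + 3 + 0 + 2 + 6 + 9 = 50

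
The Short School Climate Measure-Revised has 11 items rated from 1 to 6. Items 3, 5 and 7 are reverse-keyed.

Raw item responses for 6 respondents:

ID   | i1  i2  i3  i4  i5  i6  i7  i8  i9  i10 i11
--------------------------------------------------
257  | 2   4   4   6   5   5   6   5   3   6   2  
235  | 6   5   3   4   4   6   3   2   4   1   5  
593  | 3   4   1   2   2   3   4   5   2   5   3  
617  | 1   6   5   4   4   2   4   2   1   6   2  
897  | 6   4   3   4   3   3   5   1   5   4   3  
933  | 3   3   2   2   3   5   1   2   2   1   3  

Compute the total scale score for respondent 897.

Respondent 897 raw: 6, 4, 3, 4, 3, 3, 5, 1, 5, 4, 3.
Reverse-coded (reversed = (1+6) − raw = 7 − raw):
  item 1: 6
  item 2: 4
  item 3: 7 − 3 = 4
  item 4: 4
  item 5: 7 − 3 = 4
  item 6: 3
  item 7: 7 − 5 = 2
  item 8: 1
  item 9: 5
  item 10: 4
  item 11: 3
Sum = 6 + 4 + 4 + 4 + 4 + 3 + 2 + 1 + 5 + 4 + 3 = 40

40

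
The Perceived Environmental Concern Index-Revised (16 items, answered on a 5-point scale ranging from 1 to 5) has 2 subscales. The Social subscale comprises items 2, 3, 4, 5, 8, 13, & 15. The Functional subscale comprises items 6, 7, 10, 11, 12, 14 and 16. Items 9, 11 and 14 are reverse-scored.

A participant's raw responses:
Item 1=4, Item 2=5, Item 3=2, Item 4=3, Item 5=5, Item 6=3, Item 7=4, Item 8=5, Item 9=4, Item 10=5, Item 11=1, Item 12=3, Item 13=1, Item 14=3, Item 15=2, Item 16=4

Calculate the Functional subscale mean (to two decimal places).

Functional items: 6, 7, 10, 11, 12, 14, 16.
Of these, items 11 & 14 are reverse-scored; on a 1–5 scale, reversed = 6 − raw.
  item 6: 3
  item 7: 4
  item 10: 5
  item 11: 6 − 1 = 5
  item 12: 3
  item 14: 6 − 3 = 3
  item 16: 4
Sum = 3 + 4 + 5 + 5 + 3 + 3 + 4 = 27
Mean = 27 / 7 = 3.86

3.86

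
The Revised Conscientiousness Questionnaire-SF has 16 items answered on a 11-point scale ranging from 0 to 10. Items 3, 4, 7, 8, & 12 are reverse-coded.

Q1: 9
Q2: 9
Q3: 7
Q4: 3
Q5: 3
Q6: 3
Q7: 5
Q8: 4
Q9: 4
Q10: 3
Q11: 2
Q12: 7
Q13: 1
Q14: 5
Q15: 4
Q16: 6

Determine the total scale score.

73

Reverse-coded items use 10 − raw:
  item 3: 10 − 7 = 3
  item 4: 10 − 3 = 7
  item 7: 10 − 5 = 5
  item 8: 10 − 4 = 6
  item 12: 10 − 7 = 3
Scored responses: 9, 9, 3, 7, 3, 3, 5, 6, 4, 3, 2, 3, 1, 5, 4, 6
Total = 9 + 9 + 3 + 7 + 3 + 3 + 5 + 6 + 4 + 3 + 2 + 3 + 1 + 5 + 4 + 6 = 73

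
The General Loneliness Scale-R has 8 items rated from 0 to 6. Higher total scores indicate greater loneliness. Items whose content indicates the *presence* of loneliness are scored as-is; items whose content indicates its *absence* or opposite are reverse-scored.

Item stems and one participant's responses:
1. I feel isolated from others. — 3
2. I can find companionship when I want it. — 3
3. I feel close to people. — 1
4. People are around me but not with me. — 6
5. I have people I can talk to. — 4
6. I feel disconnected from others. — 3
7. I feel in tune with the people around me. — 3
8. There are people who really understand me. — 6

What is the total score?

25

Items 2, 3, 5, 7, 8 describe the absence/opposite of loneliness → reverse-score.
reversed = (0+6) − raw = 6 − raw.
  item 1: 3
  item 2: 6 − 3 = 3
  item 3: 6 − 1 = 5
  item 4: 6
  item 5: 6 − 4 = 2
  item 6: 3
  item 7: 6 − 3 = 3
  item 8: 6 − 6 = 0
Total = 3 + 3 + 5 + 6 + 2 + 3 + 3 + 0 = 25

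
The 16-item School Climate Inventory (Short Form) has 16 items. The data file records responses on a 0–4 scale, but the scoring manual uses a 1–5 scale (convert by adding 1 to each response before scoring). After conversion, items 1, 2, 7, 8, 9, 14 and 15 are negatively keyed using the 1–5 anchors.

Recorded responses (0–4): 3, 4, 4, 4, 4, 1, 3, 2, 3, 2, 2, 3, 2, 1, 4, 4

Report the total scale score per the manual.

Convert to 1–5: 4, 5, 5, 5, 5, 2, 4, 3, 4, 3, 3, 4, 3, 2, 5, 5
Reverse-coded (reversed = (1+5) − raw = 6 − raw):
  item 1: 6 − 4 = 2
  item 2: 6 − 5 = 1
  item 7: 6 − 4 = 2
  item 8: 6 − 3 = 3
  item 9: 6 − 4 = 2
  item 14: 6 − 2 = 4
  item 15: 6 − 5 = 1
Scored: 2, 1, 5, 5, 5, 2, 2, 3, 2, 3, 3, 4, 3, 4, 1, 5
Total = 50

50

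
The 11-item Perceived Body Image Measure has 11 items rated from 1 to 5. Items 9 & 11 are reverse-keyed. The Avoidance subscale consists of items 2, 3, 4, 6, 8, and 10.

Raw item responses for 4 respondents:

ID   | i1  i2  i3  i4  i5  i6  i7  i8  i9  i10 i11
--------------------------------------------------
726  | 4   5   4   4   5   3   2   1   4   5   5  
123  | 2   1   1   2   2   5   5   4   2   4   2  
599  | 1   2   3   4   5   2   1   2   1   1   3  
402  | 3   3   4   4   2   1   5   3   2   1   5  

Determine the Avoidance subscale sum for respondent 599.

14

Respondent 599 raw: 1, 2, 3, 4, 5, 2, 1, 2, 1, 1, 3.
Avoidance items: 2, 3, 4, 6, 8, 10.
Reverse-coded (reverse-coded value = 6 − response):
  item 2: 2
  item 3: 3
  item 4: 4
  item 6: 2
  item 8: 2
  item 10: 1
Sum = 2 + 3 + 4 + 2 + 2 + 1 = 14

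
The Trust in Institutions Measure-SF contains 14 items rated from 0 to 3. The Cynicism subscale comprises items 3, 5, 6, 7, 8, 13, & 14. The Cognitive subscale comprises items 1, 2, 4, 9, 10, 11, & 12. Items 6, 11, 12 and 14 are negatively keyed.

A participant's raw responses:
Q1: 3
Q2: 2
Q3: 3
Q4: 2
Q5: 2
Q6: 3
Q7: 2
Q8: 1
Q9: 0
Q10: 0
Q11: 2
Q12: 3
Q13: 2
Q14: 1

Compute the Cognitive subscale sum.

Cognitive items: 1, 2, 4, 9, 10, 11, 12.
Of these, items 11 and 12 are negatively keyed; on a 0–3 scale, reversed = 3 − raw.
  item 1: 3
  item 2: 2
  item 4: 2
  item 9: 0
  item 10: 0
  item 11: 3 − 2 = 1
  item 12: 3 − 3 = 0
Sum = 3 + 2 + 2 + 0 + 0 + 1 + 0 = 8

8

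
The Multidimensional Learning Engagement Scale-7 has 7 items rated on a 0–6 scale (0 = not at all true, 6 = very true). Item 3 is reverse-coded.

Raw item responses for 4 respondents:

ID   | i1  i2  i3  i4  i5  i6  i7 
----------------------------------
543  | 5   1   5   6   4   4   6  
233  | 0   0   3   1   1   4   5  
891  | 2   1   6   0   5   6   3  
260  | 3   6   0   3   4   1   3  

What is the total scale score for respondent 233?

Respondent 233 raw: 0, 0, 3, 1, 1, 4, 5.
Reverse-coded (reverse-coded value = 6 − response):
  item 1: 0
  item 2: 0
  item 3: 6 − 3 = 3
  item 4: 1
  item 5: 1
  item 6: 4
  item 7: 5
Sum = 0 + 0 + 3 + 1 + 1 + 4 + 5 = 14

14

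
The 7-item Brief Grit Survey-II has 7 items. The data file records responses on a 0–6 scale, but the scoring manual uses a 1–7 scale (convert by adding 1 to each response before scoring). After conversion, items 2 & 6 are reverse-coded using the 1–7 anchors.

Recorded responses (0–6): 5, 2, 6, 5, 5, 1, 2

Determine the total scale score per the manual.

39

Convert to 1–7: 6, 3, 7, 6, 6, 2, 3
Reverse-coded (reversed = (1+7) − raw = 8 − raw):
  item 2: 8 − 3 = 5
  item 6: 8 − 2 = 6
Scored: 6, 5, 7, 6, 6, 6, 3
Total = 39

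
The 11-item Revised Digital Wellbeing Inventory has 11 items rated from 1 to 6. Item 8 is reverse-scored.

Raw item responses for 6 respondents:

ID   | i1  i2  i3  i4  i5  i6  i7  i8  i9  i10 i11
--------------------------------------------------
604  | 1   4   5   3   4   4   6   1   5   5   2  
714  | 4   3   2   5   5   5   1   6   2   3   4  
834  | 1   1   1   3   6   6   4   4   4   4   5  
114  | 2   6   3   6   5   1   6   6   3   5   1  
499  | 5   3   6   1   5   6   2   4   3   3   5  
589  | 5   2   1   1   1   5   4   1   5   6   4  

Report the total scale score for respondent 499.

Respondent 499 raw: 5, 3, 6, 1, 5, 6, 2, 4, 3, 3, 5.
Reverse-coded (on a 1–6 scale, reversed = 7 − raw):
  item 1: 5
  item 2: 3
  item 3: 6
  item 4: 1
  item 5: 5
  item 6: 6
  item 7: 2
  item 8: 7 − 4 = 3
  item 9: 3
  item 10: 3
  item 11: 5
Sum = 5 + 3 + 6 + 1 + 5 + 6 + 2 + 3 + 3 + 3 + 5 = 42

42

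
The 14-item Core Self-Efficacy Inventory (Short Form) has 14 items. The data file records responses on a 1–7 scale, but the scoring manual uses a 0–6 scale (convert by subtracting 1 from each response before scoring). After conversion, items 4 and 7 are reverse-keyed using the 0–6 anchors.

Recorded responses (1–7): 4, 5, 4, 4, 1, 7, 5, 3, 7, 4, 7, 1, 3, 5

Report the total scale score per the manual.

44

Convert to 0–6: 3, 4, 3, 3, 0, 6, 4, 2, 6, 3, 6, 0, 2, 4
Reverse-coded (reversed = (0+6) − raw = 6 − raw):
  item 4: 6 − 3 = 3
  item 7: 6 − 4 = 2
Scored: 3, 4, 3, 3, 0, 6, 2, 2, 6, 3, 6, 0, 2, 4
Total = 44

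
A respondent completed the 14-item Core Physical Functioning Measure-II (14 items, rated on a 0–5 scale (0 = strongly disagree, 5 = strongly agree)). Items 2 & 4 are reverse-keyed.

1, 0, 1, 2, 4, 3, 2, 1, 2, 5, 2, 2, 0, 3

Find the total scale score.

Raw sum = 28. Reverse-keyed items: 2, 4; their raw sum = 2.
Each reversal replaces raw with 5 − raw, changing the total by 5 − 2·raw per item.
Total = 28 + 2·5 − 2·2 = 28 + 10 − 4 = 34

34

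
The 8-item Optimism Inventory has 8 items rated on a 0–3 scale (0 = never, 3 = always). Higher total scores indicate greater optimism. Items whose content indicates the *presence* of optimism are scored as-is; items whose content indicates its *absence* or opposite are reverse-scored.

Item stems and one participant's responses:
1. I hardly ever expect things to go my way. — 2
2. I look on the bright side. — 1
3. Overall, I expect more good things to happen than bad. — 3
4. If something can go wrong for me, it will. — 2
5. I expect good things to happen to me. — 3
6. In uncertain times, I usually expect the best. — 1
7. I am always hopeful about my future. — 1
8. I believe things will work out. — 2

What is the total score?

Items 1, 4 describe the absence/opposite of optimism → reverse-score.
reversed = (0+3) − raw = 3 − raw.
  item 1: 3 − 2 = 1
  item 2: 1
  item 3: 3
  item 4: 3 − 2 = 1
  item 5: 3
  item 6: 1
  item 7: 1
  item 8: 2
Total = 1 + 1 + 3 + 1 + 3 + 1 + 1 + 2 = 13

13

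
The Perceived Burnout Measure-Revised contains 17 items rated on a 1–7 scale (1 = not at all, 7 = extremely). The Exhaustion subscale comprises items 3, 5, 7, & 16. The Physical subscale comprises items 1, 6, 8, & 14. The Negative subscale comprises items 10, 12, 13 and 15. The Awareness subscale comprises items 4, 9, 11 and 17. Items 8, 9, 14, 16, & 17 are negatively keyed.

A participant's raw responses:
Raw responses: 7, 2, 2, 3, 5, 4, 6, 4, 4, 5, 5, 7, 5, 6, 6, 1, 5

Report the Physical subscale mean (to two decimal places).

Physical items: 1, 6, 8, 14.
Of these, items 8 and 14 are negatively keyed; on a 1–7 scale, reversed = 8 − raw.
  item 1: 7
  item 6: 4
  item 8: 8 − 4 = 4
  item 14: 8 − 6 = 2
Sum = 7 + 4 + 4 + 2 = 17
Mean = 17 / 4 = 4.25

4.25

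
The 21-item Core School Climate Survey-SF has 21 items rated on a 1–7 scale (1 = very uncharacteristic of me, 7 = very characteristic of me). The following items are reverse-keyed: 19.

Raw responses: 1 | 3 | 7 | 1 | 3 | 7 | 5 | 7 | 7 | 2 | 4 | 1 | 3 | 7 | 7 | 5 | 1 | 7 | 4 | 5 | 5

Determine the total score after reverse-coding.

92

Reverse-coded items (reversed = (1+7) − raw = 8 − raw):
  item 19: 8 − 4 = 4
Scored items: 1, 3, 7, 1, 3, 7, 5, 7, 7, 2, 4, 1, 3, 7, 7, 5, 1, 7, 4, 5, 5
Total = 1 + 3 + 7 + 1 + 3 + 7 + 5 + 7 + 7 + 2 + 4 + 1 + 3 + 7 + 7 + 5 + 1 + 7 + 4 + 5 + 5 = 92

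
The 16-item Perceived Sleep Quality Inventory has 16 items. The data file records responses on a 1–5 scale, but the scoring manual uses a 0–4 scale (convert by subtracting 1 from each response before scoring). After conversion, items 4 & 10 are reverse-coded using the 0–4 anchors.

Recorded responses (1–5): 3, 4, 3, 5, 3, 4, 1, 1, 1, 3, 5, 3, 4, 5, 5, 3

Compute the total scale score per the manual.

Convert to 0–4: 2, 3, 2, 4, 2, 3, 0, 0, 0, 2, 4, 2, 3, 4, 4, 2
Reverse-coded (on a 0–4 scale, reversed = 4 − raw):
  item 4: 4 − 4 = 0
  item 10: 4 − 2 = 2
Scored: 2, 3, 2, 0, 2, 3, 0, 0, 0, 2, 4, 2, 3, 4, 4, 2
Total = 33

33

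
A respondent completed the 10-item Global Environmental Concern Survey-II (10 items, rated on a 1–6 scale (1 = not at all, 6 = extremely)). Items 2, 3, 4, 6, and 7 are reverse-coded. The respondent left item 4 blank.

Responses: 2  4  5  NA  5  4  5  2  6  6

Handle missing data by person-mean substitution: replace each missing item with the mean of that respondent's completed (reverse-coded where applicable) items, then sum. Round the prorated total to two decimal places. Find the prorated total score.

Reverse-coded (reverse-coded value = 7 − response):
  item 2: 7 − 4 = 3
  item 3: 7 − 5 = 2
  item 6: 7 − 4 = 3
  item 7: 7 − 5 = 2
Completed scored items (9 of 10): 2, 3, 2, 5, 3, 2, 2, 6, 6; sum = 31.
Person mean = 31 / 9 ≈ 3.4444
Prorated total = (31 / 9) × 10 = 34.44 (to 2 dp)

34.44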